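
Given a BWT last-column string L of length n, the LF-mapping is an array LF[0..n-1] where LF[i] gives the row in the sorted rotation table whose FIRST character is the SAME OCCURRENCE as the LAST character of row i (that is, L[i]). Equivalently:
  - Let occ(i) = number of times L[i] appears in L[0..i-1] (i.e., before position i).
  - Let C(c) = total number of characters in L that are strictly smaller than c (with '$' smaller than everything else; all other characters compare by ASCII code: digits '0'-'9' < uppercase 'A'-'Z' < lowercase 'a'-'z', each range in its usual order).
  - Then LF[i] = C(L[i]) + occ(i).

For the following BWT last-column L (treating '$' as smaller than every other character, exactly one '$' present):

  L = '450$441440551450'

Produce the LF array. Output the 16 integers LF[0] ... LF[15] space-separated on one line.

Char counts: '$':1, '0':3, '1':2, '4':6, '5':4
C (first-col start): C('$')=0, C('0')=1, C('1')=4, C('4')=6, C('5')=12
L[0]='4': occ=0, LF[0]=C('4')+0=6+0=6
L[1]='5': occ=0, LF[1]=C('5')+0=12+0=12
L[2]='0': occ=0, LF[2]=C('0')+0=1+0=1
L[3]='$': occ=0, LF[3]=C('$')+0=0+0=0
L[4]='4': occ=1, LF[4]=C('4')+1=6+1=7
L[5]='4': occ=2, LF[5]=C('4')+2=6+2=8
L[6]='1': occ=0, LF[6]=C('1')+0=4+0=4
L[7]='4': occ=3, LF[7]=C('4')+3=6+3=9
L[8]='4': occ=4, LF[8]=C('4')+4=6+4=10
L[9]='0': occ=1, LF[9]=C('0')+1=1+1=2
L[10]='5': occ=1, LF[10]=C('5')+1=12+1=13
L[11]='5': occ=2, LF[11]=C('5')+2=12+2=14
L[12]='1': occ=1, LF[12]=C('1')+1=4+1=5
L[13]='4': occ=5, LF[13]=C('4')+5=6+5=11
L[14]='5': occ=3, LF[14]=C('5')+3=12+3=15
L[15]='0': occ=2, LF[15]=C('0')+2=1+2=3

Answer: 6 12 1 0 7 8 4 9 10 2 13 14 5 11 15 3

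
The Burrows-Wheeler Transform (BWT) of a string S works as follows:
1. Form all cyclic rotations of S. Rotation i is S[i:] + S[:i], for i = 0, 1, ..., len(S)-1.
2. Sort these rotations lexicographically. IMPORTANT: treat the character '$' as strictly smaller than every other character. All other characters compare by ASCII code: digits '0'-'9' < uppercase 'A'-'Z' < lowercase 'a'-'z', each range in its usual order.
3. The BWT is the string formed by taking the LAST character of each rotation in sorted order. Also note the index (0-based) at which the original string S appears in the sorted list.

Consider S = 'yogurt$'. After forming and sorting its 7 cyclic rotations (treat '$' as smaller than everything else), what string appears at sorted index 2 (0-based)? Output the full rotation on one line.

Answer: ogurt$y

Derivation:
All 7 rotations (rotation i = S[i:]+S[:i]):
  rot[0] = yogurt$
  rot[1] = ogurt$y
  rot[2] = gurt$yo
  rot[3] = urt$yog
  rot[4] = rt$yogu
  rot[5] = t$yogur
  rot[6] = $yogurt
Sorted (with $ < everything):
  sorted[0] = $yogurt
  sorted[1] = gurt$yo
  sorted[2] = ogurt$y
  sorted[3] = rt$yogu
  sorted[4] = t$yogur
  sorted[5] = urt$yog
  sorted[6] = yogurt$
sorted[2] = ogurt$y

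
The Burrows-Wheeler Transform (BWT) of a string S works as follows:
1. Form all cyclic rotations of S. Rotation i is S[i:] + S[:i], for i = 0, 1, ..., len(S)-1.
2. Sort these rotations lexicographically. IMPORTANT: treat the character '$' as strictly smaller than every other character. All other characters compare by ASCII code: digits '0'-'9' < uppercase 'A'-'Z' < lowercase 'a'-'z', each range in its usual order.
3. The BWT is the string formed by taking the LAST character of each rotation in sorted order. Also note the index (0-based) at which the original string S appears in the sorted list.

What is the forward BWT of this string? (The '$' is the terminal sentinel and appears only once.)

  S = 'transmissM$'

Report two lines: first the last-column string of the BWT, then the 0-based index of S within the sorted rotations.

Answer: Msrmsatsni$
10

Derivation:
All 11 rotations (rotation i = S[i:]+S[:i]):
  rot[0] = transmissM$
  rot[1] = ransmissM$t
  rot[2] = ansmissM$tr
  rot[3] = nsmissM$tra
  rot[4] = smissM$tran
  rot[5] = missM$trans
  rot[6] = issM$transm
  rot[7] = ssM$transmi
  rot[8] = sM$transmis
  rot[9] = M$transmiss
  rot[10] = $transmissM
Sorted (with $ < everything):
  sorted[0] = $transmissM  (last char: 'M')
  sorted[1] = M$transmiss  (last char: 's')
  sorted[2] = ansmissM$tr  (last char: 'r')
  sorted[3] = issM$transm  (last char: 'm')
  sorted[4] = missM$trans  (last char: 's')
  sorted[5] = nsmissM$tra  (last char: 'a')
  sorted[6] = ransmissM$t  (last char: 't')
  sorted[7] = sM$transmis  (last char: 's')
  sorted[8] = smissM$tran  (last char: 'n')
  sorted[9] = ssM$transmi  (last char: 'i')
  sorted[10] = transmissM$  (last char: '$')
Last column: Msrmsatsni$
Original string S is at sorted index 10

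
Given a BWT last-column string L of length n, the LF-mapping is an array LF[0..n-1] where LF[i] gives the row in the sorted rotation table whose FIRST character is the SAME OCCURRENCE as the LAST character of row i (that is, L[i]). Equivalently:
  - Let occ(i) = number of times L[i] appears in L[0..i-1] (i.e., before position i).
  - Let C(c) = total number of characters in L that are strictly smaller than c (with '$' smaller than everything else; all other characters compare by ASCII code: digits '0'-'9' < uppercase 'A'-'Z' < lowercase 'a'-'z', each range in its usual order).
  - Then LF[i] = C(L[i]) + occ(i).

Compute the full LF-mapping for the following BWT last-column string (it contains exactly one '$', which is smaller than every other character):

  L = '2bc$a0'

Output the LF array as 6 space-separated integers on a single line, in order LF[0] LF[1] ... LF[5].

Answer: 2 4 5 0 3 1

Derivation:
Char counts: '$':1, '0':1, '2':1, 'a':1, 'b':1, 'c':1
C (first-col start): C('$')=0, C('0')=1, C('2')=2, C('a')=3, C('b')=4, C('c')=5
L[0]='2': occ=0, LF[0]=C('2')+0=2+0=2
L[1]='b': occ=0, LF[1]=C('b')+0=4+0=4
L[2]='c': occ=0, LF[2]=C('c')+0=5+0=5
L[3]='$': occ=0, LF[3]=C('$')+0=0+0=0
L[4]='a': occ=0, LF[4]=C('a')+0=3+0=3
L[5]='0': occ=0, LF[5]=C('0')+0=1+0=1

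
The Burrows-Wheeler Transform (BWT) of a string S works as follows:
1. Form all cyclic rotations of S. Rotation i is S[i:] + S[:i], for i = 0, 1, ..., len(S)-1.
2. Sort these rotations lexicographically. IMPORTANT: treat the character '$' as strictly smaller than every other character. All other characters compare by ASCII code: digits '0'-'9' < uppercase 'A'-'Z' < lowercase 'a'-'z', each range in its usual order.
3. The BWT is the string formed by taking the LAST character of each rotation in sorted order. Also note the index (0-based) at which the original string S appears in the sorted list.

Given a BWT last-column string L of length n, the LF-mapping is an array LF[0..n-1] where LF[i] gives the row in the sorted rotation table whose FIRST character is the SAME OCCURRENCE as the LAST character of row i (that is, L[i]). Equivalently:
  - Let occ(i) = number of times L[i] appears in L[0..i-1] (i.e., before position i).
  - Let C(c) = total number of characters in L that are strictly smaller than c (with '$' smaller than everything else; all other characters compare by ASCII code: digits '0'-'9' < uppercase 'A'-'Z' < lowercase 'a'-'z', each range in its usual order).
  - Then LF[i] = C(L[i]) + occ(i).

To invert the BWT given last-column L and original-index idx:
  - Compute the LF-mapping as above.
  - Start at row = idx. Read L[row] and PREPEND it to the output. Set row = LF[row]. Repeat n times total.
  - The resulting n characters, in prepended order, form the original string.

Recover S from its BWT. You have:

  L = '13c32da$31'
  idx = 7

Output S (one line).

Answer: a3c1d3231$

Derivation:
LF mapping: 1 4 8 5 3 9 7 0 6 2
Walk LF starting at row 7, prepending L[row]:
  step 1: row=7, L[7]='$', prepend. Next row=LF[7]=0
  step 2: row=0, L[0]='1', prepend. Next row=LF[0]=1
  step 3: row=1, L[1]='3', prepend. Next row=LF[1]=4
  step 4: row=4, L[4]='2', prepend. Next row=LF[4]=3
  step 5: row=3, L[3]='3', prepend. Next row=LF[3]=5
  step 6: row=5, L[5]='d', prepend. Next row=LF[5]=9
  step 7: row=9, L[9]='1', prepend. Next row=LF[9]=2
  step 8: row=2, L[2]='c', prepend. Next row=LF[2]=8
  step 9: row=8, L[8]='3', prepend. Next row=LF[8]=6
  step 10: row=6, L[6]='a', prepend. Next row=LF[6]=7
Reversed output: a3c1d3231$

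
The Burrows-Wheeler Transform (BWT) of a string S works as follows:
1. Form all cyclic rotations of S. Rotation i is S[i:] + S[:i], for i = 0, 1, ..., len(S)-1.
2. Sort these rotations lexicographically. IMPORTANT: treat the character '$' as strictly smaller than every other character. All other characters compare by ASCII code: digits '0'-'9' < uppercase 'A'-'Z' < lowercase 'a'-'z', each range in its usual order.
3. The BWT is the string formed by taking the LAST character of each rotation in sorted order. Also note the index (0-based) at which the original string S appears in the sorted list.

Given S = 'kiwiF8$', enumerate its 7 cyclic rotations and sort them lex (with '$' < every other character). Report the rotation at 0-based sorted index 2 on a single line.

Answer: F8$kiwi

Derivation:
All 7 rotations (rotation i = S[i:]+S[:i]):
  rot[0] = kiwiF8$
  rot[1] = iwiF8$k
  rot[2] = wiF8$ki
  rot[3] = iF8$kiw
  rot[4] = F8$kiwi
  rot[5] = 8$kiwiF
  rot[6] = $kiwiF8
Sorted (with $ < everything):
  sorted[0] = $kiwiF8
  sorted[1] = 8$kiwiF
  sorted[2] = F8$kiwi
  sorted[3] = iF8$kiw
  sorted[4] = iwiF8$k
  sorted[5] = kiwiF8$
  sorted[6] = wiF8$ki
sorted[2] = F8$kiwi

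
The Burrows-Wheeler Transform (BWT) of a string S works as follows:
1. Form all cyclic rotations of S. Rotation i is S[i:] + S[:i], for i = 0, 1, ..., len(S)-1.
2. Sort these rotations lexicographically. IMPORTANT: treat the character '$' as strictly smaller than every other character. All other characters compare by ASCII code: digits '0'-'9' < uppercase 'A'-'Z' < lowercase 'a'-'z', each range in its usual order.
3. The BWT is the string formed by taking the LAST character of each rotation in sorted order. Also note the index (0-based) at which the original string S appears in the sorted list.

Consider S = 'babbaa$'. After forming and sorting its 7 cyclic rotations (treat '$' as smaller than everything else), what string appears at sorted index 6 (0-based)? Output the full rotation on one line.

All 7 rotations (rotation i = S[i:]+S[:i]):
  rot[0] = babbaa$
  rot[1] = abbaa$b
  rot[2] = bbaa$ba
  rot[3] = baa$bab
  rot[4] = aa$babb
  rot[5] = a$babba
  rot[6] = $babbaa
Sorted (with $ < everything):
  sorted[0] = $babbaa
  sorted[1] = a$babba
  sorted[2] = aa$babb
  sorted[3] = abbaa$b
  sorted[4] = baa$bab
  sorted[5] = babbaa$
  sorted[6] = bbaa$ba
sorted[6] = bbaa$ba

Answer: bbaa$ba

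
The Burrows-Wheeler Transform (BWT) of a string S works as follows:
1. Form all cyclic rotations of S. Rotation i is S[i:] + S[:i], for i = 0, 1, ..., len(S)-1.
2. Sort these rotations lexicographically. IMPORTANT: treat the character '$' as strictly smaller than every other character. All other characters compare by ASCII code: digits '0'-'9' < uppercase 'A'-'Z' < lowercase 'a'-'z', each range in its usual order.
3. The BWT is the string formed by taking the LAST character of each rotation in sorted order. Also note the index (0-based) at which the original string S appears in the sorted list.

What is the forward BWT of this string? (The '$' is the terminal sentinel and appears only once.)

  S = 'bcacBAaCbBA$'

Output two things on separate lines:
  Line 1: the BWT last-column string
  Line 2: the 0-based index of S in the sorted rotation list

All 12 rotations (rotation i = S[i:]+S[:i]):
  rot[0] = bcacBAaCbBA$
  rot[1] = cacBAaCbBA$b
  rot[2] = acBAaCbBA$bc
  rot[3] = cBAaCbBA$bca
  rot[4] = BAaCbBA$bcac
  rot[5] = AaCbBA$bcacB
  rot[6] = aCbBA$bcacBA
  rot[7] = CbBA$bcacBAa
  rot[8] = bBA$bcacBAaC
  rot[9] = BA$bcacBAaCb
  rot[10] = A$bcacBAaCbB
  rot[11] = $bcacBAaCbBA
Sorted (with $ < everything):
  sorted[0] = $bcacBAaCbBA  (last char: 'A')
  sorted[1] = A$bcacBAaCbB  (last char: 'B')
  sorted[2] = AaCbBA$bcacB  (last char: 'B')
  sorted[3] = BA$bcacBAaCb  (last char: 'b')
  sorted[4] = BAaCbBA$bcac  (last char: 'c')
  sorted[5] = CbBA$bcacBAa  (last char: 'a')
  sorted[6] = aCbBA$bcacBA  (last char: 'A')
  sorted[7] = acBAaCbBA$bc  (last char: 'c')
  sorted[8] = bBA$bcacBAaC  (last char: 'C')
  sorted[9] = bcacBAaCbBA$  (last char: '$')
  sorted[10] = cBAaCbBA$bca  (last char: 'a')
  sorted[11] = cacBAaCbBA$b  (last char: 'b')
Last column: ABBbcaAcC$ab
Original string S is at sorted index 9

Answer: ABBbcaAcC$ab
9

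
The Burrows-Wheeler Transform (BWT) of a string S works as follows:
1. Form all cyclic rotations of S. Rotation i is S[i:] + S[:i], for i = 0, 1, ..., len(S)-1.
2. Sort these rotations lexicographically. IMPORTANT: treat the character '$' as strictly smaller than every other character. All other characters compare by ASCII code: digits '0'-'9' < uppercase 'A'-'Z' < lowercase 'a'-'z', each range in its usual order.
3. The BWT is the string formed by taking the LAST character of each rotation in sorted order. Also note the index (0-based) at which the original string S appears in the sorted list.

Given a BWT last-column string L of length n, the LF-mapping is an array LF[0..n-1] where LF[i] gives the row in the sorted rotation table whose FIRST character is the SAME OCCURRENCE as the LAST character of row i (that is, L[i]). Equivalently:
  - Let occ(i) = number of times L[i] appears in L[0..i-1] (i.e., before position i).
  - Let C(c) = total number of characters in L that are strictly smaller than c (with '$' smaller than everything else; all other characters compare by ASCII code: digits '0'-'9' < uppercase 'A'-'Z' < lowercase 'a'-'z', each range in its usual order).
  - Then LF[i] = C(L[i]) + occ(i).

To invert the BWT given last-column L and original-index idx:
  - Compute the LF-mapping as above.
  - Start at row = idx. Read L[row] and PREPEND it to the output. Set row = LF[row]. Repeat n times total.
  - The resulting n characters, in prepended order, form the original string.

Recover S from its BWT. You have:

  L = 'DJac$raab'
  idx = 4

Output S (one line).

Answer: abracaJD$

Derivation:
LF mapping: 1 2 3 7 0 8 4 5 6
Walk LF starting at row 4, prepending L[row]:
  step 1: row=4, L[4]='$', prepend. Next row=LF[4]=0
  step 2: row=0, L[0]='D', prepend. Next row=LF[0]=1
  step 3: row=1, L[1]='J', prepend. Next row=LF[1]=2
  step 4: row=2, L[2]='a', prepend. Next row=LF[2]=3
  step 5: row=3, L[3]='c', prepend. Next row=LF[3]=7
  step 6: row=7, L[7]='a', prepend. Next row=LF[7]=5
  step 7: row=5, L[5]='r', prepend. Next row=LF[5]=8
  step 8: row=8, L[8]='b', prepend. Next row=LF[8]=6
  step 9: row=6, L[6]='a', prepend. Next row=LF[6]=4
Reversed output: abracaJD$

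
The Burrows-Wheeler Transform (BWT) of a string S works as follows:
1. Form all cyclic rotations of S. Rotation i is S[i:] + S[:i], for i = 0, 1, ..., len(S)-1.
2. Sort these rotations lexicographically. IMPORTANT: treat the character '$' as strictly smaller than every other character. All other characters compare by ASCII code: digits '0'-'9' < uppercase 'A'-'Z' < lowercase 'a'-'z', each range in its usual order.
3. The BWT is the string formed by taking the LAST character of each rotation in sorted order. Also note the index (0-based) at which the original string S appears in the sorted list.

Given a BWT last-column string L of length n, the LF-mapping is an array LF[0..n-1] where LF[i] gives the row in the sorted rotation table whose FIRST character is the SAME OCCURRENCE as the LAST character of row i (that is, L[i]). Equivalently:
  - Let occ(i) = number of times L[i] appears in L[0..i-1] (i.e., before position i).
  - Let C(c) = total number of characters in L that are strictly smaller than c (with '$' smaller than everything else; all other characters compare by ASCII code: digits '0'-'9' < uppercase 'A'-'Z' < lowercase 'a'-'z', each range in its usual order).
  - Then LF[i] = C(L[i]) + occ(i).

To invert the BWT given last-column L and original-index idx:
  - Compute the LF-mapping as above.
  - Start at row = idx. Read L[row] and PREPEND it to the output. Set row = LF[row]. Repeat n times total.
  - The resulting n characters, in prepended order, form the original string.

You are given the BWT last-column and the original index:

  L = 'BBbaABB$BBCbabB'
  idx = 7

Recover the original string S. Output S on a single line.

LF mapping: 2 3 12 10 1 4 5 0 6 7 9 13 11 14 8
Walk LF starting at row 7, prepending L[row]:
  step 1: row=7, L[7]='$', prepend. Next row=LF[7]=0
  step 2: row=0, L[0]='B', prepend. Next row=LF[0]=2
  step 3: row=2, L[2]='b', prepend. Next row=LF[2]=12
  step 4: row=12, L[12]='a', prepend. Next row=LF[12]=11
  step 5: row=11, L[11]='b', prepend. Next row=LF[11]=13
  step 6: row=13, L[13]='b', prepend. Next row=LF[13]=14
  step 7: row=14, L[14]='B', prepend. Next row=LF[14]=8
  step 8: row=8, L[8]='B', prepend. Next row=LF[8]=6
  step 9: row=6, L[6]='B', prepend. Next row=LF[6]=5
  step 10: row=5, L[5]='B', prepend. Next row=LF[5]=4
  step 11: row=4, L[4]='A', prepend. Next row=LF[4]=1
  step 12: row=1, L[1]='B', prepend. Next row=LF[1]=3
  step 13: row=3, L[3]='a', prepend. Next row=LF[3]=10
  step 14: row=10, L[10]='C', prepend. Next row=LF[10]=9
  step 15: row=9, L[9]='B', prepend. Next row=LF[9]=7
Reversed output: BCaBABBBBbbabB$

Answer: BCaBABBBBbbabB$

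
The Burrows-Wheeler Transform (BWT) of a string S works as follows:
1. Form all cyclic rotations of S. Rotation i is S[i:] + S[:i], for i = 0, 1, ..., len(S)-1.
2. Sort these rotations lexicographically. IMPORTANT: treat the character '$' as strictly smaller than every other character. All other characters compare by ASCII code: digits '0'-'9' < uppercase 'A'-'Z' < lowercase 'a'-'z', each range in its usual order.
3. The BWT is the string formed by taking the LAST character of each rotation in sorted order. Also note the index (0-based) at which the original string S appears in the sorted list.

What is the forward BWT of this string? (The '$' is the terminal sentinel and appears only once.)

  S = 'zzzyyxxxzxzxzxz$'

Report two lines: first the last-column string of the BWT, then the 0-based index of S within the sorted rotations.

Answer: zyxzzzxyzxxxxzz$
15

Derivation:
All 16 rotations (rotation i = S[i:]+S[:i]):
  rot[0] = zzzyyxxxzxzxzxz$
  rot[1] = zzyyxxxzxzxzxz$z
  rot[2] = zyyxxxzxzxzxz$zz
  rot[3] = yyxxxzxzxzxz$zzz
  rot[4] = yxxxzxzxzxz$zzzy
  rot[5] = xxxzxzxzxz$zzzyy
  rot[6] = xxzxzxzxz$zzzyyx
  rot[7] = xzxzxzxz$zzzyyxx
  rot[8] = zxzxzxz$zzzyyxxx
  rot[9] = xzxzxz$zzzyyxxxz
  rot[10] = zxzxz$zzzyyxxxzx
  rot[11] = xzxz$zzzyyxxxzxz
  rot[12] = zxz$zzzyyxxxzxzx
  rot[13] = xz$zzzyyxxxzxzxz
  rot[14] = z$zzzyyxxxzxzxzx
  rot[15] = $zzzyyxxxzxzxzxz
Sorted (with $ < everything):
  sorted[0] = $zzzyyxxxzxzxzxz  (last char: 'z')
  sorted[1] = xxxzxzxzxz$zzzyy  (last char: 'y')
  sorted[2] = xxzxzxzxz$zzzyyx  (last char: 'x')
  sorted[3] = xz$zzzyyxxxzxzxz  (last char: 'z')
  sorted[4] = xzxz$zzzyyxxxzxz  (last char: 'z')
  sorted[5] = xzxzxz$zzzyyxxxz  (last char: 'z')
  sorted[6] = xzxzxzxz$zzzyyxx  (last char: 'x')
  sorted[7] = yxxxzxzxzxz$zzzy  (last char: 'y')
  sorted[8] = yyxxxzxzxzxz$zzz  (last char: 'z')
  sorted[9] = z$zzzyyxxxzxzxzx  (last char: 'x')
  sorted[10] = zxz$zzzyyxxxzxzx  (last char: 'x')
  sorted[11] = zxzxz$zzzyyxxxzx  (last char: 'x')
  sorted[12] = zxzxzxz$zzzyyxxx  (last char: 'x')
  sorted[13] = zyyxxxzxzxzxz$zz  (last char: 'z')
  sorted[14] = zzyyxxxzxzxzxz$z  (last char: 'z')
  sorted[15] = zzzyyxxxzxzxzxz$  (last char: '$')
Last column: zyxzzzxyzxxxxzz$
Original string S is at sorted index 15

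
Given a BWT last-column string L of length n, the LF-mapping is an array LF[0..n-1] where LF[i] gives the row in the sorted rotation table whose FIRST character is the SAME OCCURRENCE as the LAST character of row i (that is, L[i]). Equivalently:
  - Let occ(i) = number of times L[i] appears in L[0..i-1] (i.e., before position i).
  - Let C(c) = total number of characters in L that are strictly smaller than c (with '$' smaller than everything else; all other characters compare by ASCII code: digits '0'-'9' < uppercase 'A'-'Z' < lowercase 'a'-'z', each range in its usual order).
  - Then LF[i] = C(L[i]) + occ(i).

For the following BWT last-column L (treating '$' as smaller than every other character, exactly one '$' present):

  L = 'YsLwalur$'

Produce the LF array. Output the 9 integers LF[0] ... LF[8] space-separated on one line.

Char counts: '$':1, 'L':1, 'Y':1, 'a':1, 'l':1, 'r':1, 's':1, 'u':1, 'w':1
C (first-col start): C('$')=0, C('L')=1, C('Y')=2, C('a')=3, C('l')=4, C('r')=5, C('s')=6, C('u')=7, C('w')=8
L[0]='Y': occ=0, LF[0]=C('Y')+0=2+0=2
L[1]='s': occ=0, LF[1]=C('s')+0=6+0=6
L[2]='L': occ=0, LF[2]=C('L')+0=1+0=1
L[3]='w': occ=0, LF[3]=C('w')+0=8+0=8
L[4]='a': occ=0, LF[4]=C('a')+0=3+0=3
L[5]='l': occ=0, LF[5]=C('l')+0=4+0=4
L[6]='u': occ=0, LF[6]=C('u')+0=7+0=7
L[7]='r': occ=0, LF[7]=C('r')+0=5+0=5
L[8]='$': occ=0, LF[8]=C('$')+0=0+0=0

Answer: 2 6 1 8 3 4 7 5 0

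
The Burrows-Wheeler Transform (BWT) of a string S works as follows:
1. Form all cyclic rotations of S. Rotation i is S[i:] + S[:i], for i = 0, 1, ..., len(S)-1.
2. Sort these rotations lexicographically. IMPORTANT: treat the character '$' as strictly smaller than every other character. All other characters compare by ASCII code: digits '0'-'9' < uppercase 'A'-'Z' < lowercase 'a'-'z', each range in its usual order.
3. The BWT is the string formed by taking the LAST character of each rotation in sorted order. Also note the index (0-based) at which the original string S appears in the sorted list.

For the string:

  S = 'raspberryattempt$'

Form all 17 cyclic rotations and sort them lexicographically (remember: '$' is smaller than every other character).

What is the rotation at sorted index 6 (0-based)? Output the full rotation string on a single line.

All 17 rotations (rotation i = S[i:]+S[:i]):
  rot[0] = raspberryattempt$
  rot[1] = aspberryattempt$r
  rot[2] = spberryattempt$ra
  rot[3] = pberryattempt$ras
  rot[4] = berryattempt$rasp
  rot[5] = erryattempt$raspb
  rot[6] = rryattempt$raspbe
  rot[7] = ryattempt$raspber
  rot[8] = yattempt$raspberr
  rot[9] = attempt$raspberry
  rot[10] = ttempt$raspberrya
  rot[11] = tempt$raspberryat
  rot[12] = empt$raspberryatt
  rot[13] = mpt$raspberryatte
  rot[14] = pt$raspberryattem
  rot[15] = t$raspberryattemp
  rot[16] = $raspberryattempt
Sorted (with $ < everything):
  sorted[0] = $raspberryattempt
  sorted[1] = aspberryattempt$r
  sorted[2] = attempt$raspberry
  sorted[3] = berryattempt$rasp
  sorted[4] = empt$raspberryatt
  sorted[5] = erryattempt$raspb
  sorted[6] = mpt$raspberryatte
  sorted[7] = pberryattempt$ras
  sorted[8] = pt$raspberryattem
  sorted[9] = raspberryattempt$
  sorted[10] = rryattempt$raspbe
  sorted[11] = ryattempt$raspber
  sorted[12] = spberryattempt$ra
  sorted[13] = t$raspberryattemp
  sorted[14] = tempt$raspberryat
  sorted[15] = ttempt$raspberrya
  sorted[16] = yattempt$raspberr
sorted[6] = mpt$raspberryatte

Answer: mpt$raspberryatte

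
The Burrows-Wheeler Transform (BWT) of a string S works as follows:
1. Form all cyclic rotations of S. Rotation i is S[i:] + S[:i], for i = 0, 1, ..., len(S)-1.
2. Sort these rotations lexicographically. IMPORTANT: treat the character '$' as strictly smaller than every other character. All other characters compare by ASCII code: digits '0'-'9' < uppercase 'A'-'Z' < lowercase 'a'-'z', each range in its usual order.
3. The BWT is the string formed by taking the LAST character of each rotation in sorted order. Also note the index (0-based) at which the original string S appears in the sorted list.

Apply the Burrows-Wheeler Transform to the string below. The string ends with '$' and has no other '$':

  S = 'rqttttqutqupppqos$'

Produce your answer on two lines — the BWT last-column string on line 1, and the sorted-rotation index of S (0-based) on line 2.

Answer: squppprtt$outttqqq
9

Derivation:
All 18 rotations (rotation i = S[i:]+S[:i]):
  rot[0] = rqttttqutqupppqos$
  rot[1] = qttttqutqupppqos$r
  rot[2] = ttttqutqupppqos$rq
  rot[3] = tttqutqupppqos$rqt
  rot[4] = ttqutqupppqos$rqtt
  rot[5] = tqutqupppqos$rqttt
  rot[6] = qutqupppqos$rqtttt
  rot[7] = utqupppqos$rqttttq
  rot[8] = tqupppqos$rqttttqu
  rot[9] = qupppqos$rqttttqut
  rot[10] = upppqos$rqttttqutq
  rot[11] = pppqos$rqttttqutqu
  rot[12] = ppqos$rqttttqutqup
  rot[13] = pqos$rqttttqutqupp
  rot[14] = qos$rqttttqutquppp
  rot[15] = os$rqttttqutqupppq
  rot[16] = s$rqttttqutqupppqo
  rot[17] = $rqttttqutqupppqos
Sorted (with $ < everything):
  sorted[0] = $rqttttqutqupppqos  (last char: 's')
  sorted[1] = os$rqttttqutqupppq  (last char: 'q')
  sorted[2] = pppqos$rqttttqutqu  (last char: 'u')
  sorted[3] = ppqos$rqttttqutqup  (last char: 'p')
  sorted[4] = pqos$rqttttqutqupp  (last char: 'p')
  sorted[5] = qos$rqttttqutquppp  (last char: 'p')
  sorted[6] = qttttqutqupppqos$r  (last char: 'r')
  sorted[7] = qupppqos$rqttttqut  (last char: 't')
  sorted[8] = qutqupppqos$rqtttt  (last char: 't')
  sorted[9] = rqttttqutqupppqos$  (last char: '$')
  sorted[10] = s$rqttttqutqupppqo  (last char: 'o')
  sorted[11] = tqupppqos$rqttttqu  (last char: 'u')
  sorted[12] = tqutqupppqos$rqttt  (last char: 't')
  sorted[13] = ttqutqupppqos$rqtt  (last char: 't')
  sorted[14] = tttqutqupppqos$rqt  (last char: 't')
  sorted[15] = ttttqutqupppqos$rq  (last char: 'q')
  sorted[16] = upppqos$rqttttqutq  (last char: 'q')
  sorted[17] = utqupppqos$rqttttq  (last char: 'q')
Last column: squppprtt$outttqqq
Original string S is at sorted index 9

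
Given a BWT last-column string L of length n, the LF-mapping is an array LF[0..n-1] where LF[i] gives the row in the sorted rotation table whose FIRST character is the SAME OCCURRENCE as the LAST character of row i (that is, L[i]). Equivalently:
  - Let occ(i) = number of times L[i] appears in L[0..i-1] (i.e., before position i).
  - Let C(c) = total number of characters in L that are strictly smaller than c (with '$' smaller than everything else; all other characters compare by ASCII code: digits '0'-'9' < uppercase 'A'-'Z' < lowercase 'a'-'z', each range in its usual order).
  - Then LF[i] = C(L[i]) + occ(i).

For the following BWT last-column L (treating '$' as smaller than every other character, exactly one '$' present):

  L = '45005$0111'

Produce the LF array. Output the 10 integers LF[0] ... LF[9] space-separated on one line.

Char counts: '$':1, '0':3, '1':3, '4':1, '5':2
C (first-col start): C('$')=0, C('0')=1, C('1')=4, C('4')=7, C('5')=8
L[0]='4': occ=0, LF[0]=C('4')+0=7+0=7
L[1]='5': occ=0, LF[1]=C('5')+0=8+0=8
L[2]='0': occ=0, LF[2]=C('0')+0=1+0=1
L[3]='0': occ=1, LF[3]=C('0')+1=1+1=2
L[4]='5': occ=1, LF[4]=C('5')+1=8+1=9
L[5]='$': occ=0, LF[5]=C('$')+0=0+0=0
L[6]='0': occ=2, LF[6]=C('0')+2=1+2=3
L[7]='1': occ=0, LF[7]=C('1')+0=4+0=4
L[8]='1': occ=1, LF[8]=C('1')+1=4+1=5
L[9]='1': occ=2, LF[9]=C('1')+2=4+2=6

Answer: 7 8 1 2 9 0 3 4 5 6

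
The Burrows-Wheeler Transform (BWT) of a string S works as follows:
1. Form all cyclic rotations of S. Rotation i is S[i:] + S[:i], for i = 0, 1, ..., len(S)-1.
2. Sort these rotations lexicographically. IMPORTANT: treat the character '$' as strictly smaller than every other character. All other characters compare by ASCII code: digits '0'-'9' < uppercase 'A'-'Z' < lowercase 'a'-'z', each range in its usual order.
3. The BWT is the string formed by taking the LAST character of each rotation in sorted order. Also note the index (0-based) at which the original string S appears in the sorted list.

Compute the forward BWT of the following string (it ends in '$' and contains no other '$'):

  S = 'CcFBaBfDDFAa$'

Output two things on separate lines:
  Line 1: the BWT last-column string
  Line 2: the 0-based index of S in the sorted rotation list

All 13 rotations (rotation i = S[i:]+S[:i]):
  rot[0] = CcFBaBfDDFAa$
  rot[1] = cFBaBfDDFAa$C
  rot[2] = FBaBfDDFAa$Cc
  rot[3] = BaBfDDFAa$CcF
  rot[4] = aBfDDFAa$CcFB
  rot[5] = BfDDFAa$CcFBa
  rot[6] = fDDFAa$CcFBaB
  rot[7] = DDFAa$CcFBaBf
  rot[8] = DFAa$CcFBaBfD
  rot[9] = FAa$CcFBaBfDD
  rot[10] = Aa$CcFBaBfDDF
  rot[11] = a$CcFBaBfDDFA
  rot[12] = $CcFBaBfDDFAa
Sorted (with $ < everything):
  sorted[0] = $CcFBaBfDDFAa  (last char: 'a')
  sorted[1] = Aa$CcFBaBfDDF  (last char: 'F')
  sorted[2] = BaBfDDFAa$CcF  (last char: 'F')
  sorted[3] = BfDDFAa$CcFBa  (last char: 'a')
  sorted[4] = CcFBaBfDDFAa$  (last char: '$')
  sorted[5] = DDFAa$CcFBaBf  (last char: 'f')
  sorted[6] = DFAa$CcFBaBfD  (last char: 'D')
  sorted[7] = FAa$CcFBaBfDD  (last char: 'D')
  sorted[8] = FBaBfDDFAa$Cc  (last char: 'c')
  sorted[9] = a$CcFBaBfDDFA  (last char: 'A')
  sorted[10] = aBfDDFAa$CcFB  (last char: 'B')
  sorted[11] = cFBaBfDDFAa$C  (last char: 'C')
  sorted[12] = fDDFAa$CcFBaB  (last char: 'B')
Last column: aFFa$fDDcABCB
Original string S is at sorted index 4

Answer: aFFa$fDDcABCB
4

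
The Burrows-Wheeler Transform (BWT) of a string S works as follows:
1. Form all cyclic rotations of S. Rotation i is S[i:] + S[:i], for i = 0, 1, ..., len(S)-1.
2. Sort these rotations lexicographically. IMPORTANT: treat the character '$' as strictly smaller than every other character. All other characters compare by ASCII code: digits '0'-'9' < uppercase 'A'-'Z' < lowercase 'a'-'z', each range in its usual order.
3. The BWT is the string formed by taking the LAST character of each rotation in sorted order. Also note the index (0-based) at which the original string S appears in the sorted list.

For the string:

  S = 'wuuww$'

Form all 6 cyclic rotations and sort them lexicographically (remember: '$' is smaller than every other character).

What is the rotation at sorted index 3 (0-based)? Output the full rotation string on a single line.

All 6 rotations (rotation i = S[i:]+S[:i]):
  rot[0] = wuuww$
  rot[1] = uuww$w
  rot[2] = uww$wu
  rot[3] = ww$wuu
  rot[4] = w$wuuw
  rot[5] = $wuuww
Sorted (with $ < everything):
  sorted[0] = $wuuww
  sorted[1] = uuww$w
  sorted[2] = uww$wu
  sorted[3] = w$wuuw
  sorted[4] = wuuww$
  sorted[5] = ww$wuu
sorted[3] = w$wuuw

Answer: w$wuuw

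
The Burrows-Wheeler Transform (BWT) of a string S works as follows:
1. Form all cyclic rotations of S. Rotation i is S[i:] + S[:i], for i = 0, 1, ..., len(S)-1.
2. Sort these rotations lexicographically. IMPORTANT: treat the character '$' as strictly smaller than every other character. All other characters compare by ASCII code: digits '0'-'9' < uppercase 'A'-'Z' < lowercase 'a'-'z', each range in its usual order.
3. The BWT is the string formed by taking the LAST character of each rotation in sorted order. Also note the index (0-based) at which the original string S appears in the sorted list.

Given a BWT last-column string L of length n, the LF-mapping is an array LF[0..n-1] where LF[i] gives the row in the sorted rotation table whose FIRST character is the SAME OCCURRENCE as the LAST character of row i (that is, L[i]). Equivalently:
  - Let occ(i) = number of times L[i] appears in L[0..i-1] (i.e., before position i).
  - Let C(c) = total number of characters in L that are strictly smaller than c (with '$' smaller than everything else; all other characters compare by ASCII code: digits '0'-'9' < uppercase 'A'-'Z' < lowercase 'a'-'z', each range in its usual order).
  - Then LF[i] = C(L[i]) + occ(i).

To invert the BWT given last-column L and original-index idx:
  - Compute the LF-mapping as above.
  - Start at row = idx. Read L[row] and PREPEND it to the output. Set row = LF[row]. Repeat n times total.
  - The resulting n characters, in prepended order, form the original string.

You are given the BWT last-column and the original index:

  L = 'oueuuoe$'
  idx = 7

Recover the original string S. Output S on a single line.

LF mapping: 3 5 1 6 7 4 2 0
Walk LF starting at row 7, prepending L[row]:
  step 1: row=7, L[7]='$', prepend. Next row=LF[7]=0
  step 2: row=0, L[0]='o', prepend. Next row=LF[0]=3
  step 3: row=3, L[3]='u', prepend. Next row=LF[3]=6
  step 4: row=6, L[6]='e', prepend. Next row=LF[6]=2
  step 5: row=2, L[2]='e', prepend. Next row=LF[2]=1
  step 6: row=1, L[1]='u', prepend. Next row=LF[1]=5
  step 7: row=5, L[5]='o', prepend. Next row=LF[5]=4
  step 8: row=4, L[4]='u', prepend. Next row=LF[4]=7
Reversed output: uoueeuo$

Answer: uoueeuo$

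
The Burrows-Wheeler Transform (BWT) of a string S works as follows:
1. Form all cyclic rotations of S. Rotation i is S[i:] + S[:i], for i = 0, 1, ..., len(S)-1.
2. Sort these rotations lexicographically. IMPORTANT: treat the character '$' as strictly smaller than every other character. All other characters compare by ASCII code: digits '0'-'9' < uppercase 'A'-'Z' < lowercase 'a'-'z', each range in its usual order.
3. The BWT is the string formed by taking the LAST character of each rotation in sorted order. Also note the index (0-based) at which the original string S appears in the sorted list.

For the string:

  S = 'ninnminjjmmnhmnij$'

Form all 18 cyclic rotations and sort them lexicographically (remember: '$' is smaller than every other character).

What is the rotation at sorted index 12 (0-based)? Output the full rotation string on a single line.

All 18 rotations (rotation i = S[i:]+S[:i]):
  rot[0] = ninnminjjmmnhmnij$
  rot[1] = innminjjmmnhmnij$n
  rot[2] = nnminjjmmnhmnij$ni
  rot[3] = nminjjmmnhmnij$nin
  rot[4] = minjjmmnhmnij$ninn
  rot[5] = injjmmnhmnij$ninnm
  rot[6] = njjmmnhmnij$ninnmi
  rot[7] = jjmmnhmnij$ninnmin
  rot[8] = jmmnhmnij$ninnminj
  rot[9] = mmnhmnij$ninnminjj
  rot[10] = mnhmnij$ninnminjjm
  rot[11] = nhmnij$ninnminjjmm
  rot[12] = hmnij$ninnminjjmmn
  rot[13] = mnij$ninnminjjmmnh
  rot[14] = nij$ninnminjjmmnhm
  rot[15] = ij$ninnminjjmmnhmn
  rot[16] = j$ninnminjjmmnhmni
  rot[17] = $ninnminjjmmnhmnij
Sorted (with $ < everything):
  sorted[0] = $ninnminjjmmnhmnij
  sorted[1] = hmnij$ninnminjjmmn
  sorted[2] = ij$ninnminjjmmnhmn
  sorted[3] = injjmmnhmnij$ninnm
  sorted[4] = innminjjmmnhmnij$n
  sorted[5] = j$ninnminjjmmnhmni
  sorted[6] = jjmmnhmnij$ninnmin
  sorted[7] = jmmnhmnij$ninnminj
  sorted[8] = minjjmmnhmnij$ninn
  sorted[9] = mmnhmnij$ninnminjj
  sorted[10] = mnhmnij$ninnminjjm
  sorted[11] = mnij$ninnminjjmmnh
  sorted[12] = nhmnij$ninnminjjmm
  sorted[13] = nij$ninnminjjmmnhm
  sorted[14] = ninnminjjmmnhmnij$
  sorted[15] = njjmmnhmnij$ninnmi
  sorted[16] = nminjjmmnhmnij$nin
  sorted[17] = nnminjjmmnhmnij$ni
sorted[12] = nhmnij$ninnminjjmm

Answer: nhmnij$ninnminjjmm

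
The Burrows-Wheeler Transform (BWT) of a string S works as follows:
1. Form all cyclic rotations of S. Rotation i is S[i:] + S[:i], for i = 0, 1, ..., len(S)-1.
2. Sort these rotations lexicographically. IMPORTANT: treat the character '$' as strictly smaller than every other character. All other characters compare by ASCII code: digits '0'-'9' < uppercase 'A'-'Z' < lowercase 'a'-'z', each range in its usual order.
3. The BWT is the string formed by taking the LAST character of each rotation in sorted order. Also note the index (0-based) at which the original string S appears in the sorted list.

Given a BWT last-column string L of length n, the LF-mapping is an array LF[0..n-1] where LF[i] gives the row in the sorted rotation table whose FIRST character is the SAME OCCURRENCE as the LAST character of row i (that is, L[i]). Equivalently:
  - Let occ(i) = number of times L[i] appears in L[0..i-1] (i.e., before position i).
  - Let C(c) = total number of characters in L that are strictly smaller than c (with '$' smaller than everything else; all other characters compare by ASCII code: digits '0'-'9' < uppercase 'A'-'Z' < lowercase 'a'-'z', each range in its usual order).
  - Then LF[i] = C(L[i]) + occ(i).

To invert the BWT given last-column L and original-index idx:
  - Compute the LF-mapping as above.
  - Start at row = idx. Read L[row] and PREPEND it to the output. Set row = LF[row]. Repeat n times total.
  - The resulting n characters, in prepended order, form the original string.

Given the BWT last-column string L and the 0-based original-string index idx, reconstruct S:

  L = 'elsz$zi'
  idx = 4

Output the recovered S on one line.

Answer: sizzle$

Derivation:
LF mapping: 1 3 4 5 0 6 2
Walk LF starting at row 4, prepending L[row]:
  step 1: row=4, L[4]='$', prepend. Next row=LF[4]=0
  step 2: row=0, L[0]='e', prepend. Next row=LF[0]=1
  step 3: row=1, L[1]='l', prepend. Next row=LF[1]=3
  step 4: row=3, L[3]='z', prepend. Next row=LF[3]=5
  step 5: row=5, L[5]='z', prepend. Next row=LF[5]=6
  step 6: row=6, L[6]='i', prepend. Next row=LF[6]=2
  step 7: row=2, L[2]='s', prepend. Next row=LF[2]=4
Reversed output: sizzle$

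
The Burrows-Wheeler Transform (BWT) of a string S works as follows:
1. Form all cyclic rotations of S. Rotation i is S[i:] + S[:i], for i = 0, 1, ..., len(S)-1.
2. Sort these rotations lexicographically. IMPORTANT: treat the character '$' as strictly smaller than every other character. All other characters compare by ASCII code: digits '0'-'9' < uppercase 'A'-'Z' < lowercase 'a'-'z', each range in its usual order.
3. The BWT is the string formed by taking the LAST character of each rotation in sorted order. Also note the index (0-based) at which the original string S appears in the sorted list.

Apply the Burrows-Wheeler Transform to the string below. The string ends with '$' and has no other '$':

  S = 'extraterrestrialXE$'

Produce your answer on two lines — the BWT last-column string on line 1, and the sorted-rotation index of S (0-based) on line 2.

Answer: EXlirtr$ratrteeaxse
7

Derivation:
All 19 rotations (rotation i = S[i:]+S[:i]):
  rot[0] = extraterrestrialXE$
  rot[1] = xtraterrestrialXE$e
  rot[2] = traterrestrialXE$ex
  rot[3] = raterrestrialXE$ext
  rot[4] = aterrestrialXE$extr
  rot[5] = terrestrialXE$extra
  rot[6] = errestrialXE$extrat
  rot[7] = rrestrialXE$extrate
  rot[8] = restrialXE$extrater
  rot[9] = estrialXE$extraterr
  rot[10] = strialXE$extraterre
  rot[11] = trialXE$extraterres
  rot[12] = rialXE$extraterrest
  rot[13] = ialXE$extraterrestr
  rot[14] = alXE$extraterrestri
  rot[15] = lXE$extraterrestria
  rot[16] = XE$extraterrestrial
  rot[17] = E$extraterrestrialX
  rot[18] = $extraterrestrialXE
Sorted (with $ < everything):
  sorted[0] = $extraterrestrialXE  (last char: 'E')
  sorted[1] = E$extraterrestrialX  (last char: 'X')
  sorted[2] = XE$extraterrestrial  (last char: 'l')
  sorted[3] = alXE$extraterrestri  (last char: 'i')
  sorted[4] = aterrestrialXE$extr  (last char: 'r')
  sorted[5] = errestrialXE$extrat  (last char: 't')
  sorted[6] = estrialXE$extraterr  (last char: 'r')
  sorted[7] = extraterrestrialXE$  (last char: '$')
  sorted[8] = ialXE$extraterrestr  (last char: 'r')
  sorted[9] = lXE$extraterrestria  (last char: 'a')
  sorted[10] = raterrestrialXE$ext  (last char: 't')
  sorted[11] = restrialXE$extrater  (last char: 'r')
  sorted[12] = rialXE$extraterrest  (last char: 't')
  sorted[13] = rrestrialXE$extrate  (last char: 'e')
  sorted[14] = strialXE$extraterre  (last char: 'e')
  sorted[15] = terrestrialXE$extra  (last char: 'a')
  sorted[16] = traterrestrialXE$ex  (last char: 'x')
  sorted[17] = trialXE$extraterres  (last char: 's')
  sorted[18] = xtraterrestrialXE$e  (last char: 'e')
Last column: EXlirtr$ratrteeaxse
Original string S is at sorted index 7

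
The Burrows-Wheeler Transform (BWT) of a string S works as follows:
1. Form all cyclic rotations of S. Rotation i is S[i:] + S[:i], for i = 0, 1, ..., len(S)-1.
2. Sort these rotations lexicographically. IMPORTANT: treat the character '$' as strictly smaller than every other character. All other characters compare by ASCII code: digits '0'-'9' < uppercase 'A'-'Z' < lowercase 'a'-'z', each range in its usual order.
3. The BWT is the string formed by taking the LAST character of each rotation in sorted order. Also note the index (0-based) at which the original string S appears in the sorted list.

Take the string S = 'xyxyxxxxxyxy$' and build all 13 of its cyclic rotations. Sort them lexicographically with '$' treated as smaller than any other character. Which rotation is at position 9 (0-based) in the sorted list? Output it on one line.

All 13 rotations (rotation i = S[i:]+S[:i]):
  rot[0] = xyxyxxxxxyxy$
  rot[1] = yxyxxxxxyxy$x
  rot[2] = xyxxxxxyxy$xy
  rot[3] = yxxxxxyxy$xyx
  rot[4] = xxxxxyxy$xyxy
  rot[5] = xxxxyxy$xyxyx
  rot[6] = xxxyxy$xyxyxx
  rot[7] = xxyxy$xyxyxxx
  rot[8] = xyxy$xyxyxxxx
  rot[9] = yxy$xyxyxxxxx
  rot[10] = xy$xyxyxxxxxy
  rot[11] = y$xyxyxxxxxyx
  rot[12] = $xyxyxxxxxyxy
Sorted (with $ < everything):
  sorted[0] = $xyxyxxxxxyxy
  sorted[1] = xxxxxyxy$xyxy
  sorted[2] = xxxxyxy$xyxyx
  sorted[3] = xxxyxy$xyxyxx
  sorted[4] = xxyxy$xyxyxxx
  sorted[5] = xy$xyxyxxxxxy
  sorted[6] = xyxxxxxyxy$xy
  sorted[7] = xyxy$xyxyxxxx
  sorted[8] = xyxyxxxxxyxy$
  sorted[9] = y$xyxyxxxxxyx
  sorted[10] = yxxxxxyxy$xyx
  sorted[11] = yxy$xyxyxxxxx
  sorted[12] = yxyxxxxxyxy$x
sorted[9] = y$xyxyxxxxxyx

Answer: y$xyxyxxxxxyx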